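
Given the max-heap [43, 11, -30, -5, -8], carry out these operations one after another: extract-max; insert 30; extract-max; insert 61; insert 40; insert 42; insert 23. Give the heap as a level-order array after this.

extract-max → returns 43:
  remove root 43; move last element -8 to root → [-8, 11, -30, -5]
  -8 vs larger child 11 at index 1, swap → [11, -8, -30, -5]
  -8 vs only child -5 at index 3, swap → [11, -5, -30, -8]
insert 30:
  append 30 at index 4 → [11, -5, -30, -8, 30]
  30 > parent -5 at index 1, swap → [11, 30, -30, -8, -5]
  30 > parent 11 at index 0, swap → [30, 11, -30, -8, -5]
extract-max → returns 30:
  remove root 30; move last element -5 to root → [-5, 11, -30, -8]
  -5 vs larger child 11 at index 1, swap → [11, -5, -30, -8]
insert 61:
  append 61 at index 4 → [11, -5, -30, -8, 61]
  61 > parent -5 at index 1, swap → [11, 61, -30, -8, -5]
  61 > parent 11 at index 0, swap → [61, 11, -30, -8, -5]
insert 40:
  append 40 at index 5 → [61, 11, -30, -8, -5, 40]
  40 > parent -30 at index 2, swap → [61, 11, 40, -8, -5, -30]
insert 42:
  append 42 at index 6 → [61, 11, 40, -8, -5, -30, 42]
  42 > parent 40 at index 2, swap → [61, 11, 42, -8, -5, -30, 40]
insert 23:
  append 23 at index 7 → [61, 11, 42, -8, -5, -30, 40, 23]
  23 > parent -8 at index 3, swap → [61, 11, 42, 23, -5, -30, 40, -8]
  23 > parent 11 at index 1, swap → [61, 23, 42, 11, -5, -30, 40, -8]

[61, 23, 42, 11, -5, -30, 40, -8]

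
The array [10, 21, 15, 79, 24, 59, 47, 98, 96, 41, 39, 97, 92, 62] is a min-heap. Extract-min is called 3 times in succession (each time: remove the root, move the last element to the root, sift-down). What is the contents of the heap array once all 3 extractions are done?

[24, 39, 47, 79, 41, 59, 62, 98, 96, 97, 92]

extract-min #1 returns 10:
  remove root 10; move last element 62 to root → [62, 21, 15, 79, 24, 59, 47, 98, 96, 41, 39, 97, 92]
  62 vs smaller child 15 at index 2, swap → [15, 21, 62, 79, 24, 59, 47, 98, 96, 41, 39, 97, 92]
  62 vs smaller child 47 at index 6, swap → [15, 21, 47, 79, 24, 59, 62, 98, 96, 41, 39, 97, 92]
extract-min #2 returns 15:
  remove root 15; move last element 92 to root → [92, 21, 47, 79, 24, 59, 62, 98, 96, 41, 39, 97]
  92 vs smaller child 21 at index 1, swap → [21, 92, 47, 79, 24, 59, 62, 98, 96, 41, 39, 97]
  92 vs smaller child 24 at index 4, swap → [21, 24, 47, 79, 92, 59, 62, 98, 96, 41, 39, 97]
  92 vs smaller child 39 at index 10, swap → [21, 24, 47, 79, 39, 59, 62, 98, 96, 41, 92, 97]
extract-min #3 returns 21:
  remove root 21; move last element 97 to root → [97, 24, 47, 79, 39, 59, 62, 98, 96, 41, 92]
  97 vs smaller child 24 at index 1, swap → [24, 97, 47, 79, 39, 59, 62, 98, 96, 41, 92]
  97 vs smaller child 39 at index 4, swap → [24, 39, 47, 79, 97, 59, 62, 98, 96, 41, 92]
  97 vs smaller child 41 at index 9, swap → [24, 39, 47, 79, 41, 59, 62, 98, 96, 97, 92]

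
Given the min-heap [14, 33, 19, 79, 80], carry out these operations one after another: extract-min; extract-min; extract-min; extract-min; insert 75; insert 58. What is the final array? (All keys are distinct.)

[58, 80, 75]

extract-min → returns 14:
  remove root 14; move last element 80 to root → [80, 33, 19, 79]
  80 vs smaller child 19 at index 2, swap → [19, 33, 80, 79]
extract-min → returns 19:
  remove root 19; move last element 79 to root → [79, 33, 80]
  79 vs smaller child 33 at index 1, swap → [33, 79, 80]
extract-min → returns 33:
  remove root 33; move last element 80 to root → [80, 79]
  80 vs only child 79 at index 1, swap → [79, 80]
extract-min → returns 79:
  remove root 79; move last element 80 to root → [80] (no swap needed)
insert 75:
  append 75 at index 1 → [80, 75]
  75 < parent 80 at index 0, swap → [75, 80]
insert 58:
  append 58 at index 2 → [75, 80, 58]
  58 < parent 75 at index 0, swap → [58, 80, 75]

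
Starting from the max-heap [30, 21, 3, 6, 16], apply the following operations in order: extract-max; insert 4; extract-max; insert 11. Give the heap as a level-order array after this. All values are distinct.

extract-max → returns 30:
  remove root 30; move last element 16 to root → [16, 21, 3, 6]
  16 vs larger child 21 at index 1, swap → [21, 16, 3, 6]
insert 4:
  append 4 at index 4 → [21, 16, 3, 6, 4] (no swap needed)
extract-max → returns 21:
  remove root 21; move last element 4 to root → [4, 16, 3, 6]
  4 vs larger child 16 at index 1, swap → [16, 4, 3, 6]
  4 vs only child 6 at index 3, swap → [16, 6, 3, 4]
insert 11:
  append 11 at index 4 → [16, 6, 3, 4, 11]
  11 > parent 6 at index 1, swap → [16, 11, 3, 4, 6]

[16, 11, 3, 4, 6]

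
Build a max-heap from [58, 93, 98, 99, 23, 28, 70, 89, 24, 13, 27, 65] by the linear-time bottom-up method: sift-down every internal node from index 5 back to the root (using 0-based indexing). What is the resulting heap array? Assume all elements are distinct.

[99, 93, 98, 89, 27, 65, 70, 58, 24, 13, 23, 28]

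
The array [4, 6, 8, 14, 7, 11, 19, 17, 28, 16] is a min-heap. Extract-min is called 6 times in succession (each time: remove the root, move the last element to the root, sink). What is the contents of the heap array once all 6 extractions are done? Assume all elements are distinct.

[16, 17, 19, 28]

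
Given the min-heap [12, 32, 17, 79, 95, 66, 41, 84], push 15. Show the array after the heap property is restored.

[12, 15, 17, 32, 95, 66, 41, 84, 79]

append 15 at index 8 → [12, 32, 17, 79, 95, 66, 41, 84, 15]
15 < parent 79 at index 3, swap → [12, 32, 17, 15, 95, 66, 41, 84, 79]
15 < parent 32 at index 1, swap → [12, 15, 17, 32, 95, 66, 41, 84, 79]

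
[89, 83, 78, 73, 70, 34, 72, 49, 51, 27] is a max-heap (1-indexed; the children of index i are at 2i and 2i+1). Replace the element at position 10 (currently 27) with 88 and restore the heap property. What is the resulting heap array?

[89, 88, 78, 73, 83, 34, 72, 49, 51, 70]

set index 10 from 27 to 88 → [89, 83, 78, 73, 70, 34, 72, 49, 51, 88]
88 > parent 70 at index 5, swap → [89, 83, 78, 73, 88, 34, 72, 49, 51, 70]
88 > parent 83 at index 2, swap → [89, 88, 78, 73, 83, 34, 72, 49, 51, 70]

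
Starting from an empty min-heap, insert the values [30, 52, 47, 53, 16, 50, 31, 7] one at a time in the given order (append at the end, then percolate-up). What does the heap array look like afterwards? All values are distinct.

[7, 16, 31, 30, 52, 50, 47, 53]

Insert 30:
  append 30 at index 0 → [30] (no swap needed)
Insert 52:
  append 52 at index 1 → [30, 52] (no swap needed)
Insert 47:
  append 47 at index 2 → [30, 52, 47] (no swap needed)
Insert 53:
  append 53 at index 3 → [30, 52, 47, 53] (no swap needed)
Insert 16:
  append 16 at index 4 → [30, 52, 47, 53, 16]
  16 < parent 52 at index 1, swap → [30, 16, 47, 53, 52]
  16 < parent 30 at index 0, swap → [16, 30, 47, 53, 52]
Insert 50:
  append 50 at index 5 → [16, 30, 47, 53, 52, 50] (no swap needed)
Insert 31:
  append 31 at index 6 → [16, 30, 47, 53, 52, 50, 31]
  31 < parent 47 at index 2, swap → [16, 30, 31, 53, 52, 50, 47]
Insert 7:
  append 7 at index 7 → [16, 30, 31, 53, 52, 50, 47, 7]
  7 < parent 53 at index 3, swap → [16, 30, 31, 7, 52, 50, 47, 53]
  7 < parent 30 at index 1, swap → [16, 7, 31, 30, 52, 50, 47, 53]
  7 < parent 16 at index 0, swap → [7, 16, 31, 30, 52, 50, 47, 53]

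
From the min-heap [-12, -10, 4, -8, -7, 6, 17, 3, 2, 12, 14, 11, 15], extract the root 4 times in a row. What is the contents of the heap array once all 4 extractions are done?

[2, 3, 4, 12, 11, 6, 17, 14, 15]

extract-min #1 returns -12:
  remove root -12; move last element 15 to root → [15, -10, 4, -8, -7, 6, 17, 3, 2, 12, 14, 11]
  15 vs smaller child -10 at index 1, swap → [-10, 15, 4, -8, -7, 6, 17, 3, 2, 12, 14, 11]
  15 vs smaller child -8 at index 3, swap → [-10, -8, 4, 15, -7, 6, 17, 3, 2, 12, 14, 11]
  15 vs smaller child 2 at index 8, swap → [-10, -8, 4, 2, -7, 6, 17, 3, 15, 12, 14, 11]
extract-min #2 returns -10:
  remove root -10; move last element 11 to root → [11, -8, 4, 2, -7, 6, 17, 3, 15, 12, 14]
  11 vs smaller child -8 at index 1, swap → [-8, 11, 4, 2, -7, 6, 17, 3, 15, 12, 14]
  11 vs smaller child -7 at index 4, swap → [-8, -7, 4, 2, 11, 6, 17, 3, 15, 12, 14]
extract-min #3 returns -8:
  remove root -8; move last element 14 to root → [14, -7, 4, 2, 11, 6, 17, 3, 15, 12]
  14 vs smaller child -7 at index 1, swap → [-7, 14, 4, 2, 11, 6, 17, 3, 15, 12]
  14 vs smaller child 2 at index 3, swap → [-7, 2, 4, 14, 11, 6, 17, 3, 15, 12]
  14 vs smaller child 3 at index 7, swap → [-7, 2, 4, 3, 11, 6, 17, 14, 15, 12]
extract-min #4 returns -7:
  remove root -7; move last element 12 to root → [12, 2, 4, 3, 11, 6, 17, 14, 15]
  12 vs smaller child 2 at index 1, swap → [2, 12, 4, 3, 11, 6, 17, 14, 15]
  12 vs smaller child 3 at index 3, swap → [2, 3, 4, 12, 11, 6, 17, 14, 15]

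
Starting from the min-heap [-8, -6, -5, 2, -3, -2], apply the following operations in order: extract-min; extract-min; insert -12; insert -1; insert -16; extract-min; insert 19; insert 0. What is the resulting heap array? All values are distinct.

extract-min → returns -8:
  remove root -8; move last element -2 to root → [-2, -6, -5, 2, -3]
  -2 vs smaller child -6 at index 1, swap → [-6, -2, -5, 2, -3]
  -2 vs smaller child -3 at index 4, swap → [-6, -3, -5, 2, -2]
extract-min → returns -6:
  remove root -6; move last element -2 to root → [-2, -3, -5, 2]
  -2 vs smaller child -5 at index 2, swap → [-5, -3, -2, 2]
insert -12:
  append -12 at index 4 → [-5, -3, -2, 2, -12]
  -12 < parent -3 at index 1, swap → [-5, -12, -2, 2, -3]
  -12 < parent -5 at index 0, swap → [-12, -5, -2, 2, -3]
insert -1:
  append -1 at index 5 → [-12, -5, -2, 2, -3, -1] (no swap needed)
insert -16:
  append -16 at index 6 → [-12, -5, -2, 2, -3, -1, -16]
  -16 < parent -2 at index 2, swap → [-12, -5, -16, 2, -3, -1, -2]
  -16 < parent -12 at index 0, swap → [-16, -5, -12, 2, -3, -1, -2]
extract-min → returns -16:
  remove root -16; move last element -2 to root → [-2, -5, -12, 2, -3, -1]
  -2 vs smaller child -12 at index 2, swap → [-12, -5, -2, 2, -3, -1]
insert 19:
  append 19 at index 6 → [-12, -5, -2, 2, -3, -1, 19] (no swap needed)
insert 0:
  append 0 at index 7 → [-12, -5, -2, 2, -3, -1, 19, 0]
  0 < parent 2 at index 3, swap → [-12, -5, -2, 0, -3, -1, 19, 2]

[-12, -5, -2, 0, -3, -1, 19, 2]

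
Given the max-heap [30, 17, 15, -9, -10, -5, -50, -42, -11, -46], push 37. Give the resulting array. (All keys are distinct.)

append 37 at index 10 → [30, 17, 15, -9, -10, -5, -50, -42, -11, -46, 37]
37 > parent -10 at index 4, swap → [30, 17, 15, -9, 37, -5, -50, -42, -11, -46, -10]
37 > parent 17 at index 1, swap → [30, 37, 15, -9, 17, -5, -50, -42, -11, -46, -10]
37 > parent 30 at index 0, swap → [37, 30, 15, -9, 17, -5, -50, -42, -11, -46, -10]

[37, 30, 15, -9, 17, -5, -50, -42, -11, -46, -10]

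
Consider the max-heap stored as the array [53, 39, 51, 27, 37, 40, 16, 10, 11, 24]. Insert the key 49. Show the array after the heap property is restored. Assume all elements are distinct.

append 49 at index 10 → [53, 39, 51, 27, 37, 40, 16, 10, 11, 24, 49]
49 > parent 37 at index 4, swap → [53, 39, 51, 27, 49, 40, 16, 10, 11, 24, 37]
49 > parent 39 at index 1, swap → [53, 49, 51, 27, 39, 40, 16, 10, 11, 24, 37]

[53, 49, 51, 27, 39, 40, 16, 10, 11, 24, 37]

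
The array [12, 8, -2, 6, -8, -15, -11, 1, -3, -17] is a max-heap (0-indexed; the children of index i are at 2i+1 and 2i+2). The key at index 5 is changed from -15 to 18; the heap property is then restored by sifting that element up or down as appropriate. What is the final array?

[18, 8, 12, 6, -8, -2, -11, 1, -3, -17]

set index 5 from -15 to 18 → [12, 8, -2, 6, -8, 18, -11, 1, -3, -17]
18 > parent -2 at index 2, swap → [12, 8, 18, 6, -8, -2, -11, 1, -3, -17]
18 > parent 12 at index 0, swap → [18, 8, 12, 6, -8, -2, -11, 1, -3, -17]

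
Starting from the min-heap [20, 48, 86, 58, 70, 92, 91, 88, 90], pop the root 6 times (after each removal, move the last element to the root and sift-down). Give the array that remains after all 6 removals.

[90, 91, 92]

extract-min #1 returns 20:
  remove root 20; move last element 90 to root → [90, 48, 86, 58, 70, 92, 91, 88]
  90 vs smaller child 48 at index 1, swap → [48, 90, 86, 58, 70, 92, 91, 88]
  90 vs smaller child 58 at index 3, swap → [48, 58, 86, 90, 70, 92, 91, 88]
  90 vs only child 88 at index 7, swap → [48, 58, 86, 88, 70, 92, 91, 90]
extract-min #2 returns 48:
  remove root 48; move last element 90 to root → [90, 58, 86, 88, 70, 92, 91]
  90 vs smaller child 58 at index 1, swap → [58, 90, 86, 88, 70, 92, 91]
  90 vs smaller child 70 at index 4, swap → [58, 70, 86, 88, 90, 92, 91]
extract-min #3 returns 58:
  remove root 58; move last element 91 to root → [91, 70, 86, 88, 90, 92]
  91 vs smaller child 70 at index 1, swap → [70, 91, 86, 88, 90, 92]
  91 vs smaller child 88 at index 3, swap → [70, 88, 86, 91, 90, 92]
extract-min #4 returns 70:
  remove root 70; move last element 92 to root → [92, 88, 86, 91, 90]
  92 vs smaller child 86 at index 2, swap → [86, 88, 92, 91, 90]
extract-min #5 returns 86:
  remove root 86; move last element 90 to root → [90, 88, 92, 91]
  90 vs smaller child 88 at index 1, swap → [88, 90, 92, 91]
extract-min #6 returns 88:
  remove root 88; move last element 91 to root → [91, 90, 92]
  91 vs smaller child 90 at index 1, swap → [90, 91, 92]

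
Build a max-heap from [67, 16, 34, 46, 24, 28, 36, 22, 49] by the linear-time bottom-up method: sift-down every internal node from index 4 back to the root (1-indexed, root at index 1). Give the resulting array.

sift down from index 4:
  46 vs larger child 49 at index 9, swap → [67, 16, 34, 49, 24, 28, 36, 22, 46]
sift down from index 3:
  34 vs larger child 36 at index 7, swap → [67, 16, 36, 49, 24, 28, 34, 22, 46]
sift down from index 2:
  16 vs larger child 49 at index 4, swap → [67, 49, 36, 16, 24, 28, 34, 22, 46]
  16 vs larger child 46 at index 9, swap → [67, 49, 36, 46, 24, 28, 34, 22, 16]
sift down from index 1: already satisfies heap property

[67, 49, 36, 46, 24, 28, 34, 22, 16]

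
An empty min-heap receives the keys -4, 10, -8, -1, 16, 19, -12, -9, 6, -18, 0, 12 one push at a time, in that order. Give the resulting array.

Insert -4:
  append -4 at index 0 → [-4] (no swap needed)
Insert 10:
  append 10 at index 1 → [-4, 10] (no swap needed)
Insert -8:
  append -8 at index 2 → [-4, 10, -8]
  -8 < parent -4 at index 0, swap → [-8, 10, -4]
Insert -1:
  append -1 at index 3 → [-8, 10, -4, -1]
  -1 < parent 10 at index 1, swap → [-8, -1, -4, 10]
Insert 16:
  append 16 at index 4 → [-8, -1, -4, 10, 16] (no swap needed)
Insert 19:
  append 19 at index 5 → [-8, -1, -4, 10, 16, 19] (no swap needed)
Insert -12:
  append -12 at index 6 → [-8, -1, -4, 10, 16, 19, -12]
  -12 < parent -4 at index 2, swap → [-8, -1, -12, 10, 16, 19, -4]
  -12 < parent -8 at index 0, swap → [-12, -1, -8, 10, 16, 19, -4]
Insert -9:
  append -9 at index 7 → [-12, -1, -8, 10, 16, 19, -4, -9]
  -9 < parent 10 at index 3, swap → [-12, -1, -8, -9, 16, 19, -4, 10]
  -9 < parent -1 at index 1, swap → [-12, -9, -8, -1, 16, 19, -4, 10]
Insert 6:
  append 6 at index 8 → [-12, -9, -8, -1, 16, 19, -4, 10, 6] (no swap needed)
Insert -18:
  append -18 at index 9 → [-12, -9, -8, -1, 16, 19, -4, 10, 6, -18]
  -18 < parent 16 at index 4, swap → [-12, -9, -8, -1, -18, 19, -4, 10, 6, 16]
  -18 < parent -9 at index 1, swap → [-12, -18, -8, -1, -9, 19, -4, 10, 6, 16]
  -18 < parent -12 at index 0, swap → [-18, -12, -8, -1, -9, 19, -4, 10, 6, 16]
Insert 0:
  append 0 at index 10 → [-18, -12, -8, -1, -9, 19, -4, 10, 6, 16, 0] (no swap needed)
Insert 12:
  append 12 at index 11 → [-18, -12, -8, -1, -9, 19, -4, 10, 6, 16, 0, 12]
  12 < parent 19 at index 5, swap → [-18, -12, -8, -1, -9, 12, -4, 10, 6, 16, 0, 19]

[-18, -12, -8, -1, -9, 12, -4, 10, 6, 16, 0, 19]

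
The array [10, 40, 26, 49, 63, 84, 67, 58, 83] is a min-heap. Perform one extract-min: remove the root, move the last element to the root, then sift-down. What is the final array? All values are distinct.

[26, 40, 67, 49, 63, 84, 83, 58]

remove root 10; move last element 83 to root → [83, 40, 26, 49, 63, 84, 67, 58]
83 vs smaller child 26 at index 2, swap → [26, 40, 83, 49, 63, 84, 67, 58]
83 vs smaller child 67 at index 6, swap → [26, 40, 67, 49, 63, 84, 83, 58]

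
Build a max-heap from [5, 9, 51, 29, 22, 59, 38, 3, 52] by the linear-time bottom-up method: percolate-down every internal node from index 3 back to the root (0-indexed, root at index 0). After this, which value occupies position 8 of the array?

sift down from index 3:
  29 vs larger child 52 at index 8, swap → [5, 9, 51, 52, 22, 59, 38, 3, 29]
sift down from index 2:
  51 vs larger child 59 at index 5, swap → [5, 9, 59, 52, 22, 51, 38, 3, 29]
sift down from index 1:
  9 vs larger child 52 at index 3, swap → [5, 52, 59, 9, 22, 51, 38, 3, 29]
  9 vs larger child 29 at index 8, swap → [5, 52, 59, 29, 22, 51, 38, 3, 9]
sift down from index 0:
  5 vs larger child 59 at index 2, swap → [59, 52, 5, 29, 22, 51, 38, 3, 9]
  5 vs larger child 51 at index 5, swap → [59, 52, 51, 29, 22, 5, 38, 3, 9]
resulting array: [59, 52, 51, 29, 22, 5, 38, 3, 9]

9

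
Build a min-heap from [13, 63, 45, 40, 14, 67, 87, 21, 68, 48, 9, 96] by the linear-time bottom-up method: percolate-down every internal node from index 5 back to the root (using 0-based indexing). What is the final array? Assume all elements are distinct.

sift down from index 5: already satisfies heap property
sift down from index 4:
  14 vs smaller child 9 at index 10, swap → [13, 63, 45, 40, 9, 67, 87, 21, 68, 48, 14, 96]
sift down from index 3:
  40 vs smaller child 21 at index 7, swap → [13, 63, 45, 21, 9, 67, 87, 40, 68, 48, 14, 96]
sift down from index 2: already satisfies heap property
sift down from index 1:
  63 vs smaller child 9 at index 4, swap → [13, 9, 45, 21, 63, 67, 87, 40, 68, 48, 14, 96]
  63 vs smaller child 14 at index 10, swap → [13, 9, 45, 21, 14, 67, 87, 40, 68, 48, 63, 96]
sift down from index 0:
  13 vs smaller child 9 at index 1, swap → [9, 13, 45, 21, 14, 67, 87, 40, 68, 48, 63, 96]

[9, 13, 45, 21, 14, 67, 87, 40, 68, 48, 63, 96]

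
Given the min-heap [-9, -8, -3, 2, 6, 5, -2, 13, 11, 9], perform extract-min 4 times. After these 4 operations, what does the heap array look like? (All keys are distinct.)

extract-min #1 returns -9:
  remove root -9; move last element 9 to root → [9, -8, -3, 2, 6, 5, -2, 13, 11]
  9 vs smaller child -8 at index 1, swap → [-8, 9, -3, 2, 6, 5, -2, 13, 11]
  9 vs smaller child 2 at index 3, swap → [-8, 2, -3, 9, 6, 5, -2, 13, 11]
extract-min #2 returns -8:
  remove root -8; move last element 11 to root → [11, 2, -3, 9, 6, 5, -2, 13]
  11 vs smaller child -3 at index 2, swap → [-3, 2, 11, 9, 6, 5, -2, 13]
  11 vs smaller child -2 at index 6, swap → [-3, 2, -2, 9, 6, 5, 11, 13]
extract-min #3 returns -3:
  remove root -3; move last element 13 to root → [13, 2, -2, 9, 6, 5, 11]
  13 vs smaller child -2 at index 2, swap → [-2, 2, 13, 9, 6, 5, 11]
  13 vs smaller child 5 at index 5, swap → [-2, 2, 5, 9, 6, 13, 11]
extract-min #4 returns -2:
  remove root -2; move last element 11 to root → [11, 2, 5, 9, 6, 13]
  11 vs smaller child 2 at index 1, swap → [2, 11, 5, 9, 6, 13]
  11 vs smaller child 6 at index 4, swap → [2, 6, 5, 9, 11, 13]

[2, 6, 5, 9, 11, 13]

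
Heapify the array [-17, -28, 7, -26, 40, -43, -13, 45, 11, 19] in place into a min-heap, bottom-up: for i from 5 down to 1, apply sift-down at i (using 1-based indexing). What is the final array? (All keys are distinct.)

[-43, -28, -17, -26, 19, 7, -13, 45, 11, 40]

sift down from index 5:
  40 vs only child 19 at index 10, swap → [-17, -28, 7, -26, 19, -43, -13, 45, 11, 40]
sift down from index 4: already satisfies heap property
sift down from index 3:
  7 vs smaller child -43 at index 6, swap → [-17, -28, -43, -26, 19, 7, -13, 45, 11, 40]
sift down from index 2: already satisfies heap property
sift down from index 1:
  -17 vs smaller child -43 at index 3, swap → [-43, -28, -17, -26, 19, 7, -13, 45, 11, 40]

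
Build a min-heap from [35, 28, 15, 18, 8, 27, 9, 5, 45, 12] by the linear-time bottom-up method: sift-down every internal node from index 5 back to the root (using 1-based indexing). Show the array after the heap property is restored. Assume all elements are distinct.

[5, 8, 9, 18, 12, 27, 15, 28, 45, 35]

sift down from index 5: already satisfies heap property
sift down from index 4:
  18 vs smaller child 5 at index 8, swap → [35, 28, 15, 5, 8, 27, 9, 18, 45, 12]
sift down from index 3:
  15 vs smaller child 9 at index 7, swap → [35, 28, 9, 5, 8, 27, 15, 18, 45, 12]
sift down from index 2:
  28 vs smaller child 5 at index 4, swap → [35, 5, 9, 28, 8, 27, 15, 18, 45, 12]
  28 vs smaller child 18 at index 8, swap → [35, 5, 9, 18, 8, 27, 15, 28, 45, 12]
sift down from index 1:
  35 vs smaller child 5 at index 2, swap → [5, 35, 9, 18, 8, 27, 15, 28, 45, 12]
  35 vs smaller child 8 at index 5, swap → [5, 8, 9, 18, 35, 27, 15, 28, 45, 12]
  35 vs only child 12 at index 10, swap → [5, 8, 9, 18, 12, 27, 15, 28, 45, 35]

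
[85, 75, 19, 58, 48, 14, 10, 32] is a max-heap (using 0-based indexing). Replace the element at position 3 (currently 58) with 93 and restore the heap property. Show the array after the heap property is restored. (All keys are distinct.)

[93, 85, 19, 75, 48, 14, 10, 32]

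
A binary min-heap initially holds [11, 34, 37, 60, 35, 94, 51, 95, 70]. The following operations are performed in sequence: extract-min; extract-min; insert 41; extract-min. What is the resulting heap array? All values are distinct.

[37, 41, 51, 60, 70, 94, 95]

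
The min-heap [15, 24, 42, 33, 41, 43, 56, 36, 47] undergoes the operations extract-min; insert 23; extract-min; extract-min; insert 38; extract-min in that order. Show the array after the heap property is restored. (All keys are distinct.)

[36, 38, 42, 47, 41, 43, 56]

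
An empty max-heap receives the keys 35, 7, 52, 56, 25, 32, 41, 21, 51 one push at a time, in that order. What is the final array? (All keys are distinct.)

Insert 35:
  append 35 at index 0 → [35] (no swap needed)
Insert 7:
  append 7 at index 1 → [35, 7] (no swap needed)
Insert 52:
  append 52 at index 2 → [35, 7, 52]
  52 > parent 35 at index 0, swap → [52, 7, 35]
Insert 56:
  append 56 at index 3 → [52, 7, 35, 56]
  56 > parent 7 at index 1, swap → [52, 56, 35, 7]
  56 > parent 52 at index 0, swap → [56, 52, 35, 7]
Insert 25:
  append 25 at index 4 → [56, 52, 35, 7, 25] (no swap needed)
Insert 32:
  append 32 at index 5 → [56, 52, 35, 7, 25, 32] (no swap needed)
Insert 41:
  append 41 at index 6 → [56, 52, 35, 7, 25, 32, 41]
  41 > parent 35 at index 2, swap → [56, 52, 41, 7, 25, 32, 35]
Insert 21:
  append 21 at index 7 → [56, 52, 41, 7, 25, 32, 35, 21]
  21 > parent 7 at index 3, swap → [56, 52, 41, 21, 25, 32, 35, 7]
Insert 51:
  append 51 at index 8 → [56, 52, 41, 21, 25, 32, 35, 7, 51]
  51 > parent 21 at index 3, swap → [56, 52, 41, 51, 25, 32, 35, 7, 21]

[56, 52, 41, 51, 25, 32, 35, 7, 21]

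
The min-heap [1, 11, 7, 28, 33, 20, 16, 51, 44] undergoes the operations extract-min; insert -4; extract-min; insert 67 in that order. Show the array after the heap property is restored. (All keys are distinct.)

[7, 11, 16, 28, 33, 20, 44, 51, 67]

extract-min → returns 1:
  remove root 1; move last element 44 to root → [44, 11, 7, 28, 33, 20, 16, 51]
  44 vs smaller child 7 at index 2, swap → [7, 11, 44, 28, 33, 20, 16, 51]
  44 vs smaller child 16 at index 6, swap → [7, 11, 16, 28, 33, 20, 44, 51]
insert -4:
  append -4 at index 8 → [7, 11, 16, 28, 33, 20, 44, 51, -4]
  -4 < parent 28 at index 3, swap → [7, 11, 16, -4, 33, 20, 44, 51, 28]
  -4 < parent 11 at index 1, swap → [7, -4, 16, 11, 33, 20, 44, 51, 28]
  -4 < parent 7 at index 0, swap → [-4, 7, 16, 11, 33, 20, 44, 51, 28]
extract-min → returns -4:
  remove root -4; move last element 28 to root → [28, 7, 16, 11, 33, 20, 44, 51]
  28 vs smaller child 7 at index 1, swap → [7, 28, 16, 11, 33, 20, 44, 51]
  28 vs smaller child 11 at index 3, swap → [7, 11, 16, 28, 33, 20, 44, 51]
insert 67:
  append 67 at index 8 → [7, 11, 16, 28, 33, 20, 44, 51, 67] (no swap needed)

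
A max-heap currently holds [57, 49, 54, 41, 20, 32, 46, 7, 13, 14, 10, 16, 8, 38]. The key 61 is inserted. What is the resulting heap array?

[61, 49, 57, 41, 20, 32, 54, 7, 13, 14, 10, 16, 8, 38, 46]

append 61 at index 14 → [57, 49, 54, 41, 20, 32, 46, 7, 13, 14, 10, 16, 8, 38, 61]
61 > parent 46 at index 6, swap → [57, 49, 54, 41, 20, 32, 61, 7, 13, 14, 10, 16, 8, 38, 46]
61 > parent 54 at index 2, swap → [57, 49, 61, 41, 20, 32, 54, 7, 13, 14, 10, 16, 8, 38, 46]
61 > parent 57 at index 0, swap → [61, 49, 57, 41, 20, 32, 54, 7, 13, 14, 10, 16, 8, 38, 46]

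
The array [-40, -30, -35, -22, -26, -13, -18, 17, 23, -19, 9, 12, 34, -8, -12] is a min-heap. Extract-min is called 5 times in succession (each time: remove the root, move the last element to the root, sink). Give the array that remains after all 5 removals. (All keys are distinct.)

[-19, -8, -18, 17, 9, -13, -12, 34, 23, 12]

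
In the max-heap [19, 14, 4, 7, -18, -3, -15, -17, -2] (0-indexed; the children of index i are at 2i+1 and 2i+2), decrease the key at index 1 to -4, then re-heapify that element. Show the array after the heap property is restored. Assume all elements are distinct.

[19, 7, 4, -2, -18, -3, -15, -17, -4]

set index 1 from 14 to -4 → [19, -4, 4, 7, -18, -3, -15, -17, -2]
-4 vs larger child 7 at index 3, swap → [19, 7, 4, -4, -18, -3, -15, -17, -2]
-4 vs larger child -2 at index 8, swap → [19, 7, 4, -2, -18, -3, -15, -17, -4]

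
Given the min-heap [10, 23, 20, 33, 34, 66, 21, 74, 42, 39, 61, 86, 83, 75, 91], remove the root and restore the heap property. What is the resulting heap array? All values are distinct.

remove root 10; move last element 91 to root → [91, 23, 20, 33, 34, 66, 21, 74, 42, 39, 61, 86, 83, 75]
91 vs smaller child 20 at index 2, swap → [20, 23, 91, 33, 34, 66, 21, 74, 42, 39, 61, 86, 83, 75]
91 vs smaller child 21 at index 6, swap → [20, 23, 21, 33, 34, 66, 91, 74, 42, 39, 61, 86, 83, 75]
91 vs only child 75 at index 13, swap → [20, 23, 21, 33, 34, 66, 75, 74, 42, 39, 61, 86, 83, 91]

[20, 23, 21, 33, 34, 66, 75, 74, 42, 39, 61, 86, 83, 91]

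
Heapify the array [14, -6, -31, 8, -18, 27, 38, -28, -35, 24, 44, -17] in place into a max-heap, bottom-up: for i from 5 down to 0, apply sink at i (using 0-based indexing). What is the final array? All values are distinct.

[44, 24, 38, 8, 14, 27, -31, -28, -35, -6, -18, -17]

sift down from index 5: already satisfies heap property
sift down from index 4:
  -18 vs larger child 44 at index 10, swap → [14, -6, -31, 8, 44, 27, 38, -28, -35, 24, -18, -17]
sift down from index 3: already satisfies heap property
sift down from index 2:
  -31 vs larger child 38 at index 6, swap → [14, -6, 38, 8, 44, 27, -31, -28, -35, 24, -18, -17]
sift down from index 1:
  -6 vs larger child 44 at index 4, swap → [14, 44, 38, 8, -6, 27, -31, -28, -35, 24, -18, -17]
  -6 vs larger child 24 at index 9, swap → [14, 44, 38, 8, 24, 27, -31, -28, -35, -6, -18, -17]
sift down from index 0:
  14 vs larger child 44 at index 1, swap → [44, 14, 38, 8, 24, 27, -31, -28, -35, -6, -18, -17]
  14 vs larger child 24 at index 4, swap → [44, 24, 38, 8, 14, 27, -31, -28, -35, -6, -18, -17]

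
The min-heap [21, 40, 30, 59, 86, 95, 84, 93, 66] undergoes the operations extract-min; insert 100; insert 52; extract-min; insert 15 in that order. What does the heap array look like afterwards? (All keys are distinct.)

[15, 40, 66, 59, 52, 95, 84, 93, 100, 86]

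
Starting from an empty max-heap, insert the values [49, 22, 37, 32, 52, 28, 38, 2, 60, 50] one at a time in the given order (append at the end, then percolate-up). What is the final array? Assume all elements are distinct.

Insert 49:
  append 49 at index 0 → [49] (no swap needed)
Insert 22:
  append 22 at index 1 → [49, 22] (no swap needed)
Insert 37:
  append 37 at index 2 → [49, 22, 37] (no swap needed)
Insert 32:
  append 32 at index 3 → [49, 22, 37, 32]
  32 > parent 22 at index 1, swap → [49, 32, 37, 22]
Insert 52:
  append 52 at index 4 → [49, 32, 37, 22, 52]
  52 > parent 32 at index 1, swap → [49, 52, 37, 22, 32]
  52 > parent 49 at index 0, swap → [52, 49, 37, 22, 32]
Insert 28:
  append 28 at index 5 → [52, 49, 37, 22, 32, 28] (no swap needed)
Insert 38:
  append 38 at index 6 → [52, 49, 37, 22, 32, 28, 38]
  38 > parent 37 at index 2, swap → [52, 49, 38, 22, 32, 28, 37]
Insert 2:
  append 2 at index 7 → [52, 49, 38, 22, 32, 28, 37, 2] (no swap needed)
Insert 60:
  append 60 at index 8 → [52, 49, 38, 22, 32, 28, 37, 2, 60]
  60 > parent 22 at index 3, swap → [52, 49, 38, 60, 32, 28, 37, 2, 22]
  60 > parent 49 at index 1, swap → [52, 60, 38, 49, 32, 28, 37, 2, 22]
  60 > parent 52 at index 0, swap → [60, 52, 38, 49, 32, 28, 37, 2, 22]
Insert 50:
  append 50 at index 9 → [60, 52, 38, 49, 32, 28, 37, 2, 22, 50]
  50 > parent 32 at index 4, swap → [60, 52, 38, 49, 50, 28, 37, 2, 22, 32]

[60, 52, 38, 49, 50, 28, 37, 2, 22, 32]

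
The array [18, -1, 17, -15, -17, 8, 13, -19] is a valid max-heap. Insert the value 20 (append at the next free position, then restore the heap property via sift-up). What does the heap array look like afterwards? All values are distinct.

append 20 at index 8 → [18, -1, 17, -15, -17, 8, 13, -19, 20]
20 > parent -15 at index 3, swap → [18, -1, 17, 20, -17, 8, 13, -19, -15]
20 > parent -1 at index 1, swap → [18, 20, 17, -1, -17, 8, 13, -19, -15]
20 > parent 18 at index 0, swap → [20, 18, 17, -1, -17, 8, 13, -19, -15]

[20, 18, 17, -1, -17, 8, 13, -19, -15]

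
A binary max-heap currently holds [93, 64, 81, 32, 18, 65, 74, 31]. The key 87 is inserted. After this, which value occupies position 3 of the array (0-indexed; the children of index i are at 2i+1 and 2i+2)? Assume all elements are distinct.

append 87 at index 8 → [93, 64, 81, 32, 18, 65, 74, 31, 87]
87 > parent 32 at index 3, swap → [93, 64, 81, 87, 18, 65, 74, 31, 32]
87 > parent 64 at index 1, swap → [93, 87, 81, 64, 18, 65, 74, 31, 32]
resulting array: [93, 87, 81, 64, 18, 65, 74, 31, 32]

64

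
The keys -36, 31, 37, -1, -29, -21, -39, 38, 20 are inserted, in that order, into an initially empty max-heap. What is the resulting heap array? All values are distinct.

[38, 37, 31, 20, -29, -21, -39, -36, -1]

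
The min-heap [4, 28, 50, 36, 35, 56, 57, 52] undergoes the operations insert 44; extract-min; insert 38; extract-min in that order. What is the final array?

insert 44:
  append 44 at index 8 → [4, 28, 50, 36, 35, 56, 57, 52, 44] (no swap needed)
extract-min → returns 4:
  remove root 4; move last element 44 to root → [44, 28, 50, 36, 35, 56, 57, 52]
  44 vs smaller child 28 at index 1, swap → [28, 44, 50, 36, 35, 56, 57, 52]
  44 vs smaller child 35 at index 4, swap → [28, 35, 50, 36, 44, 56, 57, 52]
insert 38:
  append 38 at index 8 → [28, 35, 50, 36, 44, 56, 57, 52, 38] (no swap needed)
extract-min → returns 28:
  remove root 28; move last element 38 to root → [38, 35, 50, 36, 44, 56, 57, 52]
  38 vs smaller child 35 at index 1, swap → [35, 38, 50, 36, 44, 56, 57, 52]
  38 vs smaller child 36 at index 3, swap → [35, 36, 50, 38, 44, 56, 57, 52]

[35, 36, 50, 38, 44, 56, 57, 52]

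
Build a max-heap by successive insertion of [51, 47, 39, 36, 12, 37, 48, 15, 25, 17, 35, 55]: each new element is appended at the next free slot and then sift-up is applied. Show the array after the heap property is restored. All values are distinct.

Insert 51:
  append 51 at index 0 → [51] (no swap needed)
Insert 47:
  append 47 at index 1 → [51, 47] (no swap needed)
Insert 39:
  append 39 at index 2 → [51, 47, 39] (no swap needed)
Insert 36:
  append 36 at index 3 → [51, 47, 39, 36] (no swap needed)
Insert 12:
  append 12 at index 4 → [51, 47, 39, 36, 12] (no swap needed)
Insert 37:
  append 37 at index 5 → [51, 47, 39, 36, 12, 37] (no swap needed)
Insert 48:
  append 48 at index 6 → [51, 47, 39, 36, 12, 37, 48]
  48 > parent 39 at index 2, swap → [51, 47, 48, 36, 12, 37, 39]
Insert 15:
  append 15 at index 7 → [51, 47, 48, 36, 12, 37, 39, 15] (no swap needed)
Insert 25:
  append 25 at index 8 → [51, 47, 48, 36, 12, 37, 39, 15, 25] (no swap needed)
Insert 17:
  append 17 at index 9 → [51, 47, 48, 36, 12, 37, 39, 15, 25, 17]
  17 > parent 12 at index 4, swap → [51, 47, 48, 36, 17, 37, 39, 15, 25, 12]
Insert 35:
  append 35 at index 10 → [51, 47, 48, 36, 17, 37, 39, 15, 25, 12, 35]
  35 > parent 17 at index 4, swap → [51, 47, 48, 36, 35, 37, 39, 15, 25, 12, 17]
Insert 55:
  append 55 at index 11 → [51, 47, 48, 36, 35, 37, 39, 15, 25, 12, 17, 55]
  55 > parent 37 at index 5, swap → [51, 47, 48, 36, 35, 55, 39, 15, 25, 12, 17, 37]
  55 > parent 48 at index 2, swap → [51, 47, 55, 36, 35, 48, 39, 15, 25, 12, 17, 37]
  55 > parent 51 at index 0, swap → [55, 47, 51, 36, 35, 48, 39, 15, 25, 12, 17, 37]

[55, 47, 51, 36, 35, 48, 39, 15, 25, 12, 17, 37]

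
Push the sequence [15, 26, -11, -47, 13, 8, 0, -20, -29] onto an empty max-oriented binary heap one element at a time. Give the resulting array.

Insert 15:
  append 15 at index 0 → [15] (no swap needed)
Insert 26:
  append 26 at index 1 → [15, 26]
  26 > parent 15 at index 0, swap → [26, 15]
Insert -11:
  append -11 at index 2 → [26, 15, -11] (no swap needed)
Insert -47:
  append -47 at index 3 → [26, 15, -11, -47] (no swap needed)
Insert 13:
  append 13 at index 4 → [26, 15, -11, -47, 13] (no swap needed)
Insert 8:
  append 8 at index 5 → [26, 15, -11, -47, 13, 8]
  8 > parent -11 at index 2, swap → [26, 15, 8, -47, 13, -11]
Insert 0:
  append 0 at index 6 → [26, 15, 8, -47, 13, -11, 0] (no swap needed)
Insert -20:
  append -20 at index 7 → [26, 15, 8, -47, 13, -11, 0, -20]
  -20 > parent -47 at index 3, swap → [26, 15, 8, -20, 13, -11, 0, -47]
Insert -29:
  append -29 at index 8 → [26, 15, 8, -20, 13, -11, 0, -47, -29] (no swap needed)

[26, 15, 8, -20, 13, -11, 0, -47, -29]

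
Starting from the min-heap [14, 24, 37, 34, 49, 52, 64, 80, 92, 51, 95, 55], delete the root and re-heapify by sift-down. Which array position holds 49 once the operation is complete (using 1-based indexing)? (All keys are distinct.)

5

remove root 14; move last element 55 to root → [55, 24, 37, 34, 49, 52, 64, 80, 92, 51, 95]
55 vs smaller child 24 at index 2, swap → [24, 55, 37, 34, 49, 52, 64, 80, 92, 51, 95]
55 vs smaller child 34 at index 4, swap → [24, 34, 37, 55, 49, 52, 64, 80, 92, 51, 95]
resulting array: [24, 34, 37, 55, 49, 52, 64, 80, 92, 51, 95]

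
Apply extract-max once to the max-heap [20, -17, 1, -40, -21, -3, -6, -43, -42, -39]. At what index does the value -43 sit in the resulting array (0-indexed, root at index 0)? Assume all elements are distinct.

7

remove root 20; move last element -39 to root → [-39, -17, 1, -40, -21, -3, -6, -43, -42]
-39 vs larger child 1 at index 2, swap → [1, -17, -39, -40, -21, -3, -6, -43, -42]
-39 vs larger child -3 at index 5, swap → [1, -17, -3, -40, -21, -39, -6, -43, -42]
resulting array: [1, -17, -3, -40, -21, -39, -6, -43, -42]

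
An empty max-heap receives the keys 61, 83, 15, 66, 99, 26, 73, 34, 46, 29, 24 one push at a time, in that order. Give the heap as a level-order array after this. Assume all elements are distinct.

Insert 61:
  append 61 at index 0 → [61] (no swap needed)
Insert 83:
  append 83 at index 1 → [61, 83]
  83 > parent 61 at index 0, swap → [83, 61]
Insert 15:
  append 15 at index 2 → [83, 61, 15] (no swap needed)
Insert 66:
  append 66 at index 3 → [83, 61, 15, 66]
  66 > parent 61 at index 1, swap → [83, 66, 15, 61]
Insert 99:
  append 99 at index 4 → [83, 66, 15, 61, 99]
  99 > parent 66 at index 1, swap → [83, 99, 15, 61, 66]
  99 > parent 83 at index 0, swap → [99, 83, 15, 61, 66]
Insert 26:
  append 26 at index 5 → [99, 83, 15, 61, 66, 26]
  26 > parent 15 at index 2, swap → [99, 83, 26, 61, 66, 15]
Insert 73:
  append 73 at index 6 → [99, 83, 26, 61, 66, 15, 73]
  73 > parent 26 at index 2, swap → [99, 83, 73, 61, 66, 15, 26]
Insert 34:
  append 34 at index 7 → [99, 83, 73, 61, 66, 15, 26, 34] (no swap needed)
Insert 46:
  append 46 at index 8 → [99, 83, 73, 61, 66, 15, 26, 34, 46] (no swap needed)
Insert 29:
  append 29 at index 9 → [99, 83, 73, 61, 66, 15, 26, 34, 46, 29] (no swap needed)
Insert 24:
  append 24 at index 10 → [99, 83, 73, 61, 66, 15, 26, 34, 46, 29, 24] (no swap needed)

[99, 83, 73, 61, 66, 15, 26, 34, 46, 29, 24]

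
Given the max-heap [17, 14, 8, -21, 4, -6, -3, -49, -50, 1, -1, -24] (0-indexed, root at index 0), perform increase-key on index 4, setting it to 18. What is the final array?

[18, 17, 8, -21, 14, -6, -3, -49, -50, 1, -1, -24]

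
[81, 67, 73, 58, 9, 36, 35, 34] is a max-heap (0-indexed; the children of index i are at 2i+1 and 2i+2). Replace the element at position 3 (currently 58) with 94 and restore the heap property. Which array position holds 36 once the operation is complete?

set index 3 from 58 to 94 → [81, 67, 73, 94, 9, 36, 35, 34]
94 > parent 67 at index 1, swap → [81, 94, 73, 67, 9, 36, 35, 34]
94 > parent 81 at index 0, swap → [94, 81, 73, 67, 9, 36, 35, 34]
resulting array: [94, 81, 73, 67, 9, 36, 35, 34]

5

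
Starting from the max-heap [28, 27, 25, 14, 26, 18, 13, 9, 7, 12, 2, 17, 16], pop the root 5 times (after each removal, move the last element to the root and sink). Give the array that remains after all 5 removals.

[17, 16, 13, 14, 7, 2, 12, 9]

extract-max #1 returns 28:
  remove root 28; move last element 16 to root → [16, 27, 25, 14, 26, 18, 13, 9, 7, 12, 2, 17]
  16 vs larger child 27 at index 1, swap → [27, 16, 25, 14, 26, 18, 13, 9, 7, 12, 2, 17]
  16 vs larger child 26 at index 4, swap → [27, 26, 25, 14, 16, 18, 13, 9, 7, 12, 2, 17]
extract-max #2 returns 27:
  remove root 27; move last element 17 to root → [17, 26, 25, 14, 16, 18, 13, 9, 7, 12, 2]
  17 vs larger child 26 at index 1, swap → [26, 17, 25, 14, 16, 18, 13, 9, 7, 12, 2]
extract-max #3 returns 26:
  remove root 26; move last element 2 to root → [2, 17, 25, 14, 16, 18, 13, 9, 7, 12]
  2 vs larger child 25 at index 2, swap → [25, 17, 2, 14, 16, 18, 13, 9, 7, 12]
  2 vs larger child 18 at index 5, swap → [25, 17, 18, 14, 16, 2, 13, 9, 7, 12]
extract-max #4 returns 25:
  remove root 25; move last element 12 to root → [12, 17, 18, 14, 16, 2, 13, 9, 7]
  12 vs larger child 18 at index 2, swap → [18, 17, 12, 14, 16, 2, 13, 9, 7]
  12 vs larger child 13 at index 6, swap → [18, 17, 13, 14, 16, 2, 12, 9, 7]
extract-max #5 returns 18:
  remove root 18; move last element 7 to root → [7, 17, 13, 14, 16, 2, 12, 9]
  7 vs larger child 17 at index 1, swap → [17, 7, 13, 14, 16, 2, 12, 9]
  7 vs larger child 16 at index 4, swap → [17, 16, 13, 14, 7, 2, 12, 9]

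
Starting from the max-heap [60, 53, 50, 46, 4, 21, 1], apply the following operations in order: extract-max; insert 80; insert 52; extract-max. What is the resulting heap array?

[53, 52, 50, 46, 4, 21, 1]

extract-max → returns 60:
  remove root 60; move last element 1 to root → [1, 53, 50, 46, 4, 21]
  1 vs larger child 53 at index 1, swap → [53, 1, 50, 46, 4, 21]
  1 vs larger child 46 at index 3, swap → [53, 46, 50, 1, 4, 21]
insert 80:
  append 80 at index 6 → [53, 46, 50, 1, 4, 21, 80]
  80 > parent 50 at index 2, swap → [53, 46, 80, 1, 4, 21, 50]
  80 > parent 53 at index 0, swap → [80, 46, 53, 1, 4, 21, 50]
insert 52:
  append 52 at index 7 → [80, 46, 53, 1, 4, 21, 50, 52]
  52 > parent 1 at index 3, swap → [80, 46, 53, 52, 4, 21, 50, 1]
  52 > parent 46 at index 1, swap → [80, 52, 53, 46, 4, 21, 50, 1]
extract-max → returns 80:
  remove root 80; move last element 1 to root → [1, 52, 53, 46, 4, 21, 50]
  1 vs larger child 53 at index 2, swap → [53, 52, 1, 46, 4, 21, 50]
  1 vs larger child 50 at index 6, swap → [53, 52, 50, 46, 4, 21, 1]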